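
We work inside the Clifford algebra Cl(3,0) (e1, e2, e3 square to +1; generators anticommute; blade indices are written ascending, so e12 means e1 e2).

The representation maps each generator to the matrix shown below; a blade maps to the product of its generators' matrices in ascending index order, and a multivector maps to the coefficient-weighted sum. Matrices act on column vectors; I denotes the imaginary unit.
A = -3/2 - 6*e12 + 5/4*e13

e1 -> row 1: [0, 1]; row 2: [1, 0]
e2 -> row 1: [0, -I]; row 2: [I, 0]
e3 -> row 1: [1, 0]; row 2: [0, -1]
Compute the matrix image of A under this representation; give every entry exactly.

Bivector images (products of the table entries): rho(e12) = rho(e1)rho(e2) = row 1: [I, 0]; row 2: [0, -I]; rho(e13) = rho(e1)rho(e3) = row 1: [0, -1]; row 2: [1, 0].
M = (-3/2)*1 + (-6)*rho(e12) + (5/4)*rho(e13), summed entrywise (1 is the identity matrix):
Answer: row 1: [-3/2 - 6*I, -5/4]; row 2: [5/4, -3/2 + 6*I]


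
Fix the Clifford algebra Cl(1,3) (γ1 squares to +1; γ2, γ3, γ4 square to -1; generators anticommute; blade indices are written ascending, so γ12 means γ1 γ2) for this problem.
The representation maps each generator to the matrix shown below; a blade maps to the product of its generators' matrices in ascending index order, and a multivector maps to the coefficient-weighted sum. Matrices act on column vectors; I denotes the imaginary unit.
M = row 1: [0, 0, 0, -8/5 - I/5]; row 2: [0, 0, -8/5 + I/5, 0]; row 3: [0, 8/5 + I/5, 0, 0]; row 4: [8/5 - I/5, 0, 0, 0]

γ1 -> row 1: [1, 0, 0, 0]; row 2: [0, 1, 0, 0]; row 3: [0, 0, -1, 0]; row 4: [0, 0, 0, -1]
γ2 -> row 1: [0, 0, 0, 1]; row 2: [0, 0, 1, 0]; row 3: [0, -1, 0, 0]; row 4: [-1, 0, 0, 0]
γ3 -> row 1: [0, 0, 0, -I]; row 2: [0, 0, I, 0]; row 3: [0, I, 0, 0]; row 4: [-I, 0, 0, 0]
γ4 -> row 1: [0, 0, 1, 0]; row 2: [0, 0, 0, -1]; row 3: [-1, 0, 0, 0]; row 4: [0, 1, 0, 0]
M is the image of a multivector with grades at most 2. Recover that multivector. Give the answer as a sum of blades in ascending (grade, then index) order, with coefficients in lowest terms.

Method: the blade images are trace-orthogonal — tr(rho(e_A) rho(e_B)^-1) = 4 if A = B and 0 otherwise — and rho(e_A)^-1 = (e_A)^2 * rho(e_A) with (e_A)^2 = +1 or -1, so the coefficient of e_A in the preimage is (e_A)^2 * tr(M rho(e_A))/4.
Nonzero projections over blades of grade <= 2: γ2: (γ2)^2 = -1, tr(M rho(γ2)) = 32/5, coefficient -8/5; γ3: (γ3)^2 = -1, tr(M rho(γ3)) = -4/5, coefficient 1/5. Every other blade of grade <= 2 projects to 0.
Answer: -8/5*γ2 + 1/5*γ3


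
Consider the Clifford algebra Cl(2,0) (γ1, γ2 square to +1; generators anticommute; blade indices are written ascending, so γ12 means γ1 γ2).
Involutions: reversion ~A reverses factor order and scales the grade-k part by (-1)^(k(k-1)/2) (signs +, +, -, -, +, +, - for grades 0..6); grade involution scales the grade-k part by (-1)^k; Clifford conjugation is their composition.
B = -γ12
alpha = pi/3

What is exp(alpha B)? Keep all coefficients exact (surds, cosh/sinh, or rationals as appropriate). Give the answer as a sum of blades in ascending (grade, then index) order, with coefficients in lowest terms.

B^2 = (-1)^2*(γ12)^2 = 1*(-1) = -1 (a basis 2-blade squares to minus the product of its generators' squares).
B^2 = -1 — a negative square means the series sums to a rotation: l = 1, alpha*l = pi/3, so exp(alpha B) = cos(pi/3) + (sin(pi/3)/1)*B = 1/2 + (sqrt(3)/2)*B.
Answer: 1/2 - sqrt(3)/2*γ12


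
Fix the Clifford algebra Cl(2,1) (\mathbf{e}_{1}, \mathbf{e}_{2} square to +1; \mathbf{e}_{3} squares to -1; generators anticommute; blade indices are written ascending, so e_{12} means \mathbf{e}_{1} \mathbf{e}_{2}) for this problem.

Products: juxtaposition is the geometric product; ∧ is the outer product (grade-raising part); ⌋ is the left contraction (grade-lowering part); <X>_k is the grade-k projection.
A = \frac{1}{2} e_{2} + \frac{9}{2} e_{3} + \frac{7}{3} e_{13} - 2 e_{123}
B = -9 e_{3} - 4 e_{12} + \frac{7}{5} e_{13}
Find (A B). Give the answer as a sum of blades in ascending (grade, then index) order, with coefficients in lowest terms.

step 1: \frac{1313}{30} + \frac{293}{10} e_{1} + \frac{14}{5} e_{2} - 8 e_{3} - 18 e_{12} - \frac{83}{6} e_{23} - \frac{187}{10} e_{123}
Answer: \frac{1313}{30} + \frac{293}{10} e_{1} + \frac{14}{5} e_{2} - 8 e_{3} - 18 e_{12} - \frac{83}{6} e_{23} - \frac{187}{10} e_{123}


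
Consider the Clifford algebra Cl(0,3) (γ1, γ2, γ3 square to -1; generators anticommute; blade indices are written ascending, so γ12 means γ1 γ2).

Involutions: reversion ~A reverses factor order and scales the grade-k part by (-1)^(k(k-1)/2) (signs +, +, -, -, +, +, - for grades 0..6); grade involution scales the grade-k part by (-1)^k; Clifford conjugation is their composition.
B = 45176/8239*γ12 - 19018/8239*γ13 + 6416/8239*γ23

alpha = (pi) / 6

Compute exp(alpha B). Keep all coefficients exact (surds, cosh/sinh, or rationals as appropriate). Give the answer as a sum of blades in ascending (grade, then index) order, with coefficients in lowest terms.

B^2 term by term: the squares give (45176/8239)^2*(γ12)^2 + (-19018/8239)^2*(γ13)^2 + (6416/8239)^2*(γ23)^2 = 2040870976/67881121*(-1) + 361684324/67881121*(-1) + 41165056/67881121*(-1) = -36 (each basis 2-blade squares to minus the product of its generators' squares); cross terms between blades sharing an index anticommute and cancel. So B^2 = -36.
B^2 = -36 — B^2 < 0, so the exponential closes trigonometrically: l = 6, alpha*l = pi, so exp(alpha B) = cos(pi) + (sin(pi)/6)*B = -1 + (0)*B.
Answer: -1


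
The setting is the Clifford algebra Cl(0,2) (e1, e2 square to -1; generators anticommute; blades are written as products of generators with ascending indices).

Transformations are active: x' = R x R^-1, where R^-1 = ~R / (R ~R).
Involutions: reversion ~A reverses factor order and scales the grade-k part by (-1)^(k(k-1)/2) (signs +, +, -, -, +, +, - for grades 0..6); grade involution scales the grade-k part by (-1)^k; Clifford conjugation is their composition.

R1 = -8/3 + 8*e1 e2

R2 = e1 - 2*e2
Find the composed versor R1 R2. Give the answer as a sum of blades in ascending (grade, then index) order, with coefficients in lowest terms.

Distribute over the terms of R1 (each basis-blade product reordered to ascending indices, repeated generators contracted through their squares):
(-8/3) R2 = -8/3*e1 + 16/3*e2
(8*e1 e2) R2 = 16*e1 + 8*e2
Summing the partial products and collecting blades:
Answer: 40/3*e1 + 40/3*e2


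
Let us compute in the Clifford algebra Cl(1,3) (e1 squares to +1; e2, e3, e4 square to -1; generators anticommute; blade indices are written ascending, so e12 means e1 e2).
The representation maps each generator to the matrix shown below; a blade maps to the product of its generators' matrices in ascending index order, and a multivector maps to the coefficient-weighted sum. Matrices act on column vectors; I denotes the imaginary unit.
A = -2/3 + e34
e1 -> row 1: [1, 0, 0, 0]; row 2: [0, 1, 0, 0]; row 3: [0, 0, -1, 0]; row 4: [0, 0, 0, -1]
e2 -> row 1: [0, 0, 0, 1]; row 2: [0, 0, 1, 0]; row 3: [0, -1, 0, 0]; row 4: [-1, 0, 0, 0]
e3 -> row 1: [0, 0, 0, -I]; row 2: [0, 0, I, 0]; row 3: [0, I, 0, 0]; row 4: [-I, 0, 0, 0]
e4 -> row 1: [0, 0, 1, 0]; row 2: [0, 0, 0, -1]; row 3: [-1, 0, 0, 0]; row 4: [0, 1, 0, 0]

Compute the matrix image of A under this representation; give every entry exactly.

Bivector images (products of the table entries): rho(e34) = rho(e3)rho(e4) = row 1: [0, -I, 0, 0]; row 2: [-I, 0, 0, 0]; row 3: [0, 0, 0, -I]; row 4: [0, 0, -I, 0].
M = (-2/3)*1 + (1)*rho(e34), summed entrywise (1 is the identity matrix):
Answer: row 1: [-2/3, -I, 0, 0]; row 2: [-I, -2/3, 0, 0]; row 3: [0, 0, -2/3, -I]; row 4: [0, 0, -I, -2/3]


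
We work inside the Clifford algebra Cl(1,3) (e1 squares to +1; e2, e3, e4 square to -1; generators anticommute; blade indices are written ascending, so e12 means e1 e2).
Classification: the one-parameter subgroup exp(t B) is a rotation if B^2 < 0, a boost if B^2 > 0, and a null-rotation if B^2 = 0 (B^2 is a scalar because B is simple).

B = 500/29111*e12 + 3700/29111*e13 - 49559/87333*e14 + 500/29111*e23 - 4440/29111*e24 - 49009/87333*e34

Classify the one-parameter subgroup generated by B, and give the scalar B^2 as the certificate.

B^2 term by term: the squares give (500/29111)^2*(e12)^2 + (3700/29111)^2*(e13)^2 + (-49559/87333)^2*(e14)^2 + (500/29111)^2*(e23)^2 + (-4440/29111)^2*(e24)^2 + (-49009/87333)^2*(e34)^2 = 250000/847450321*(+1) + 13690000/847450321*(+1) + 2456094481/7627052889*(+1) + 250000/847450321*(-1) + 19713600/847450321*(-1) + 2401882081/7627052889*(-1) = 0 (each basis 2-blade squares to minus the product of its generators' squares); cross terms between blades sharing an index anticommute and cancel; the commuting (index-disjoint) pairs give grade-4 terms 2*c*c'*(blade product), which cancel blade by blade — e1234: -49009000/2542350963 + 32856000/847450321 - 49559000/2542350963 = 0 — confirming B is simple. So B^2 = 0.
Answer: null-rotation, certificate B^2 = 0. The scalar 0 is the complete invariant here: its sign names the subgroup type.


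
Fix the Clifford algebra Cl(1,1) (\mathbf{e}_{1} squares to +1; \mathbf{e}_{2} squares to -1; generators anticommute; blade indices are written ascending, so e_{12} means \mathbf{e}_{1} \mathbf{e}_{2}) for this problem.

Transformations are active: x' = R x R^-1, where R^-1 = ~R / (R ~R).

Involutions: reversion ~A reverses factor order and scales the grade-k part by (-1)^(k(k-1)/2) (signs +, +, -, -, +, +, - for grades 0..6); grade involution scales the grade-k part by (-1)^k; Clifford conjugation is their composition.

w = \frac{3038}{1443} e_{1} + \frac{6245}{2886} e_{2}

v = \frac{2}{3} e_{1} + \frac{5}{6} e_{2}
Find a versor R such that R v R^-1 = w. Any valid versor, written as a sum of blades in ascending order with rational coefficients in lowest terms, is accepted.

Equal squares first: v^2 = w^2 = -\frac{1}{4}. Then v + w = \frac{4000}{1443} e_{1} + \frac{4325}{1443} e_{2} is a versor taking v to w, provided it is invertible.
Answer: \frac{4000}{1443} e_{1} + \frac{4325}{1443} e_{2}


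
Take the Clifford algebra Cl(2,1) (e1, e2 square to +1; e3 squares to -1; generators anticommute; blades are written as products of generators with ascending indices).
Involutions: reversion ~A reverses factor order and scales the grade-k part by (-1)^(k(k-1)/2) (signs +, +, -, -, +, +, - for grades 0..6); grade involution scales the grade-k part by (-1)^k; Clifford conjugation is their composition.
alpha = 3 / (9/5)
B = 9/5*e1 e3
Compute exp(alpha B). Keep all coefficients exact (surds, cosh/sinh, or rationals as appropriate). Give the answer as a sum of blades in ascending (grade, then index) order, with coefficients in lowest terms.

B^2 = (9/5)^2*(e1 e3)^2 = 81/25*(+1) = 81/25 (a basis 2-blade squares to minus the product of its generators' squares).
B^2 = 81/25 — B^2 > 0, so the exponential closes hyperbolically: l = 9/5, alpha*l = 3, so exp(alpha B) = cosh(3) + (sinh(3)/(9/5))*B = cosh(3) + (5*sinh(3)/9)*B.
Answer: cosh(3) + sinh(3)*e1 e3


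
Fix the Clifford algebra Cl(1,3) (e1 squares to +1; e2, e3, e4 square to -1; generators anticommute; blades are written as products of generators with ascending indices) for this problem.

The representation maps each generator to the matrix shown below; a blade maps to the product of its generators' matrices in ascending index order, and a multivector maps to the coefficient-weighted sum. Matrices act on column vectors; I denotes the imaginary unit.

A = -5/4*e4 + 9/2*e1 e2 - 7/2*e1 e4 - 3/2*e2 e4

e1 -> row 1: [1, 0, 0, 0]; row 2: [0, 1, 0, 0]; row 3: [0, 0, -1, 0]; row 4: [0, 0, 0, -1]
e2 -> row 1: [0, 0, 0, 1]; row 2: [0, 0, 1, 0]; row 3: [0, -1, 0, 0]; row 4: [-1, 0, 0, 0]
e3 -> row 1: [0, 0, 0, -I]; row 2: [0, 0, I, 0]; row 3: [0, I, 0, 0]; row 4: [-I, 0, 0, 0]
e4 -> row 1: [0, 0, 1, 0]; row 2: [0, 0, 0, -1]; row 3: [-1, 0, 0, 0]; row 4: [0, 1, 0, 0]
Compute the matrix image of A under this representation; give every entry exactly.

Bivector images (products of the table entries): rho(e1 e2) = rho(e1)rho(e2) = row 1: [0, 0, 0, 1]; row 2: [0, 0, 1, 0]; row 3: [0, 1, 0, 0]; row 4: [1, 0, 0, 0]; rho(e1 e4) = rho(e1)rho(e4) = row 1: [0, 0, 1, 0]; row 2: [0, 0, 0, -1]; row 3: [1, 0, 0, 0]; row 4: [0, -1, 0, 0]; rho(e2 e4) = rho(e2)rho(e4) = row 1: [0, 1, 0, 0]; row 2: [-1, 0, 0, 0]; row 3: [0, 0, 0, 1]; row 4: [0, 0, -1, 0].
M = (-5/4)*rho(e4) + (9/2)*rho(e1 e2) + (-7/2)*rho(e1 e4) + (-3/2)*rho(e2 e4), summed entrywise:
Answer: row 1: [0, -3/2, -19/4, 9/2]; row 2: [3/2, 0, 9/2, 19/4]; row 3: [-9/4, 9/2, 0, -3/2]; row 4: [9/2, 9/4, 3/2, 0]


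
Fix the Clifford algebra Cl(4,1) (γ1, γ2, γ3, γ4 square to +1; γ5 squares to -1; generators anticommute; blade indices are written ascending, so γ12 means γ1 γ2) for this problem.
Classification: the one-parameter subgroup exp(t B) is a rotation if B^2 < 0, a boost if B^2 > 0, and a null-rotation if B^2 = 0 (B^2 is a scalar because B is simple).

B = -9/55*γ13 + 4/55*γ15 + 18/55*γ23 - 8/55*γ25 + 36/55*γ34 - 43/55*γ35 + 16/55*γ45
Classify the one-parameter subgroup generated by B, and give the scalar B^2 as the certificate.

B^2 term by term: the squares give (-9/55)^2*(γ13)^2 + (4/55)^2*(γ15)^2 + (18/55)^2*(γ23)^2 + (-8/55)^2*(γ25)^2 + (36/55)^2*(γ34)^2 + (-43/55)^2*(γ35)^2 + (16/55)^2*(γ45)^2 = 81/3025*(-1) + 16/3025*(+1) + 324/3025*(-1) + 64/3025*(+1) + 1296/3025*(-1) + 1849/3025*(+1) + 256/3025*(+1) = 4/25 (each basis 2-blade squares to minus the product of its generators' squares); cross terms between blades sharing an index anticommute and cancel; the commuting (index-disjoint) pairs give grade-4 terms 2*c*c'*(blade product), which cancel blade by blade — γ1235: -144/3025 + 144/3025 = 0; γ1345: -288/3025 + 288/3025 = 0; γ2345: 576/3025 - 576/3025 = 0 — confirming B is simple. So B^2 = 4/25.
Answer: boost, certificate B^2 = 4/25. Check the certificate: B^2 = 4/25, and that sign is decisive whatever form B takes.


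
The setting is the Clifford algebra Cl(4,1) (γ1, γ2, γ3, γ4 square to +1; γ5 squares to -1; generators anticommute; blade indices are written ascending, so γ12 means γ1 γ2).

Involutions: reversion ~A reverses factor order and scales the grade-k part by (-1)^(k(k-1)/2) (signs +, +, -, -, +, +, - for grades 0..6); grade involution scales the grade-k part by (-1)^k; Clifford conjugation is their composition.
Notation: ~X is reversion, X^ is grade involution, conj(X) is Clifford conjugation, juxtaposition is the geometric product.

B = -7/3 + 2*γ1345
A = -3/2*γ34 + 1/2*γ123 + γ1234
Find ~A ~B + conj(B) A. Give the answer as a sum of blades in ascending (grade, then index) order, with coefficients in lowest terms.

first term: -3*γ15 + 2*γ25 - 7/2*γ34 + 7/6*γ123 - γ245 - 7/3*γ1234
second term: 3*γ15 - 2*γ25 + 7/2*γ34 - 7/6*γ123 + γ245 - 7/3*γ1234
Answer: -14/3*γ1234


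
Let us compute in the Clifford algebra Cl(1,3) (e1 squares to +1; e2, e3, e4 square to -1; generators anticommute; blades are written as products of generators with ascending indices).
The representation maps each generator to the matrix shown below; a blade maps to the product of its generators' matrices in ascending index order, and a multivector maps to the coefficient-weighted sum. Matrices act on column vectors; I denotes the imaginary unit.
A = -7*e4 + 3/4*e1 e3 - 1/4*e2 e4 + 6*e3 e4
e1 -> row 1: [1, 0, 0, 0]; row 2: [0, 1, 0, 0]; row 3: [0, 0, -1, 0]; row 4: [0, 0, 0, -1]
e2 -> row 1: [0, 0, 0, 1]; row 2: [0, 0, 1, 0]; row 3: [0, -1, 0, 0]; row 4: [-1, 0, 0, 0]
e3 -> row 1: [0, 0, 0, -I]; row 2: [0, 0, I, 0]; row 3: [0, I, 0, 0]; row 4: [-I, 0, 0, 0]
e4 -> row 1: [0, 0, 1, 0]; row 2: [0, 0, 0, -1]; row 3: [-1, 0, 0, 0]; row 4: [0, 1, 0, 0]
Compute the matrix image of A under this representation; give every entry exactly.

Bivector images (products of the table entries): rho(e1 e3) = rho(e1)rho(e3) = row 1: [0, 0, 0, -I]; row 2: [0, 0, I, 0]; row 3: [0, -I, 0, 0]; row 4: [I, 0, 0, 0]; rho(e2 e4) = rho(e2)rho(e4) = row 1: [0, 1, 0, 0]; row 2: [-1, 0, 0, 0]; row 3: [0, 0, 0, 1]; row 4: [0, 0, -1, 0]; rho(e3 e4) = rho(e3)rho(e4) = row 1: [0, -I, 0, 0]; row 2: [-I, 0, 0, 0]; row 3: [0, 0, 0, -I]; row 4: [0, 0, -I, 0].
M = (-7)*rho(e4) + (3/4)*rho(e1 e3) + (-1/4)*rho(e2 e4) + (6)*rho(e3 e4), summed entrywise:
Answer: row 1: [0, -1/4 - 6*I, -7, -3*I/4]; row 2: [1/4 - 6*I, 0, 3*I/4, 7]; row 3: [7, -3*I/4, 0, -1/4 - 6*I]; row 4: [3*I/4, -7, 1/4 - 6*I, 0]


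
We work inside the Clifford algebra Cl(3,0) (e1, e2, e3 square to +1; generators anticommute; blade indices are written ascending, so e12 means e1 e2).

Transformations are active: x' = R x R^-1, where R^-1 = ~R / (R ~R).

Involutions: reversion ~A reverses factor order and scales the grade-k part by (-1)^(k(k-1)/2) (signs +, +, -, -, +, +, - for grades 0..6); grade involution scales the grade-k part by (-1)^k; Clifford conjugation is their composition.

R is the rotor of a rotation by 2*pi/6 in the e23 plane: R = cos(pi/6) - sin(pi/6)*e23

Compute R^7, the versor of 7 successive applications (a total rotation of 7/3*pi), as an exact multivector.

Rotor phase runs at HALF the rotation angle; powers of one rotor simply add phase, so after 7 steps in e23 the phase is 7*pi/6 = 7*pi/6 and R^7 = cos(7*pi/6) - sin(7*pi/6)*e23.
cos(7*pi/6) = -sqrt(3)/2 and sin(7*pi/6) = -1/2, so R^7 = -sqrt(3)/2 + 1/2*e23. The net rotation is 1/3*pi (after discarding 1 full turn, each of which contributes a factor -1 to the rotor); the rotor keeps the half-angle phase exactly.
Answer: -sqrt(3)/2 + 1/2*e23


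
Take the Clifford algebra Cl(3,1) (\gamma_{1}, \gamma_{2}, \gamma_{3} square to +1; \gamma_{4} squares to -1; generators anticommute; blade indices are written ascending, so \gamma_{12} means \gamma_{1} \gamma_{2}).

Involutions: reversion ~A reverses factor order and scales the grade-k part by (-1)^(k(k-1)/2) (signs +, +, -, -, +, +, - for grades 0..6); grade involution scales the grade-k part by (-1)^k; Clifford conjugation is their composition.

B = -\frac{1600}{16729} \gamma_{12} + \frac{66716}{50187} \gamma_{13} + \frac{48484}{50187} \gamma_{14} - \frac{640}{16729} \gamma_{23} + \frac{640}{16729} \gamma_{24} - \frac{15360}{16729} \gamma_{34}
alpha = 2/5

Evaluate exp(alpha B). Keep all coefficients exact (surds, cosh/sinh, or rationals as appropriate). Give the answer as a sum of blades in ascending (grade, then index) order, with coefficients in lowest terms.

B^2 term by term: the squares give (-\frac{1600}{16729})^2*(\gamma_{12})^2 + (\frac{66716}{50187})^2*(\gamma_{13})^2 + (\frac{48484}{50187})^2*(\gamma_{14})^2 + (-\frac{640}{16729})^2*(\gamma_{23})^2 + (\frac{640}{16729})^2*(\gamma_{24})^2 + (-\frac{15360}{16729})^2*(\gamma_{34})^2 = \frac{2560000}{279859441}*(-1) + \frac{4451024656}{2518734969}*(-1) + \frac{2350698256}{2518734969}*(+1) + \frac{409600}{279859441}*(-1) + \frac{409600}{279859441}*(+1) + \frac{235929600}{279859441}*(+1) = 0 (each basis 2-blade squares to minus the product of its generators' squares); cross terms between blades sharing an index anticommute and cancel; the commuting (index-disjoint) pairs give grade-4 terms 2*c*c'*(blade product), which cancel blade by blade — \gamma_{1234}: \frac{49152000}{279859441} - \frac{85396480}{839578323} - \frac{62059520}{839578323} = 0 — confirming B is simple. So B^2 = 0.
B^2 = 0, so the series truncates immediately: exp(alpha B) = 1 + alpha B (parabolic case).
Answer: 1 - \frac{640}{16729} \gamma_{12} + \frac{133432}{250935} \gamma_{13} + \frac{96968}{250935} \gamma_{14} - \frac{256}{16729} \gamma_{23} + \frac{256}{16729} \gamma_{24} - \frac{6144}{16729} \gamma_{34}


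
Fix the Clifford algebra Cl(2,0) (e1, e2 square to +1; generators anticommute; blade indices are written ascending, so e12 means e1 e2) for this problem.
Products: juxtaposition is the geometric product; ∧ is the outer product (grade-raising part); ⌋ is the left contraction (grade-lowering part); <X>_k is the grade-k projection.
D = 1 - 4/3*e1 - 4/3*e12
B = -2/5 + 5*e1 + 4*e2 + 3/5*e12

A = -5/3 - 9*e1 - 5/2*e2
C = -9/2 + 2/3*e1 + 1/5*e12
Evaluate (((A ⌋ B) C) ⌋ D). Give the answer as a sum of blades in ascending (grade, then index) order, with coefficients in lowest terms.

step 1: -163/3 - 41/6*e1 - 181/15*e2 - e12
step 2: 21613/90 - 2753/900*e1 + 268/5*e2 + 151/90*e12
step 3: 12323/50 - 33578/135*e1 + 2753/675*e2 - 43226/135*e12
Answer: 12323/50 - 33578/135*e1 + 2753/675*e2 - 43226/135*e12


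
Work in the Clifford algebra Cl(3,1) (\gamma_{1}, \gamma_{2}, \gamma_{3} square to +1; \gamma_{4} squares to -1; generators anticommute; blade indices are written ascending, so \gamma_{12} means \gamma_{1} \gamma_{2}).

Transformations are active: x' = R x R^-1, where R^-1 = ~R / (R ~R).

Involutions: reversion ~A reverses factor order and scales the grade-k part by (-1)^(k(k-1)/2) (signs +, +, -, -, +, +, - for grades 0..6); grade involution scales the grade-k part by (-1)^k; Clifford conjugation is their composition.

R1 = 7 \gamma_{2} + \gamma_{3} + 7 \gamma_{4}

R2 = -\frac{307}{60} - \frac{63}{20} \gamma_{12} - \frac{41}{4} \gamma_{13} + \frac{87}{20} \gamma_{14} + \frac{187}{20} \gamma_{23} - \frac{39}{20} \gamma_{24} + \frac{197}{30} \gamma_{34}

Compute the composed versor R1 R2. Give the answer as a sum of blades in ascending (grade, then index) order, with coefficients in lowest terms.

Distribute over the terms of R1 (each basis-blade product reordered to ascending indices, repeated generators contracted through their squares):
(7 \gamma_{2}) R2 = \frac{441}{20} \gamma_{1} - \frac{2149}{60} \gamma_{2} + \frac{1309}{20} \gamma_{3} - \frac{273}{20} \gamma_{4} + \frac{287}{4} \gamma_{123} - \frac{609}{20} \gamma_{124} + \frac{1379}{30} \gamma_{234}
(\gamma_{3}) R2 = \frac{41}{4} \gamma_{1} - \frac{187}{20} \gamma_{2} - \frac{307}{60} \gamma_{3} + \frac{197}{30} \gamma_{4} - \frac{63}{20} \gamma_{123} - \frac{87}{20} \gamma_{134} + \frac{39}{20} \gamma_{234}
(7 \gamma_{4}) R2 = \frac{609}{20} \gamma_{1} - \frac{273}{20} \gamma_{2} + \frac{1379}{30} \gamma_{3} - \frac{2149}{60} \gamma_{4} - \frac{441}{20} \gamma_{124} - \frac{287}{4} \gamma_{134} + \frac{1309}{20} \gamma_{234}
Summing the partial products and collecting blades:
Answer: \frac{251}{4} \gamma_{1} - \frac{3529}{60} \gamma_{2} + \frac{1063}{10} \gamma_{3} - \frac{429}{10} \gamma_{4} + \frac{343}{5} \gamma_{123} - \frac{105}{2} \gamma_{124} - \frac{761}{10} \gamma_{134} + \frac{3401}{30} \gamma_{234}


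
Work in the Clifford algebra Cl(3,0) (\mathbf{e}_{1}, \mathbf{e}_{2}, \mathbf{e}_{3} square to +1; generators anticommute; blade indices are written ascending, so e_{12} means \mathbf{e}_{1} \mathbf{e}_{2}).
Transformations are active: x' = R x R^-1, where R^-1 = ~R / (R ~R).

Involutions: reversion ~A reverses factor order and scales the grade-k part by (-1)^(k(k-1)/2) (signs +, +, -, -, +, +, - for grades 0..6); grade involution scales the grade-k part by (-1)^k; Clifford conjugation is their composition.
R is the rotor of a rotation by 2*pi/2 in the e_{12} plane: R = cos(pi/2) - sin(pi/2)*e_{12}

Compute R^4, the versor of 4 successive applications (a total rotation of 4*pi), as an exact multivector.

Because a rotor carries half the rotation angle, composing 4 copies of this e_{12}-plane rotor multiplies the phase: 4*(pi/2) = 2 \pi, hence R^4 = cos(2 \pi) - sin(2 \pi)*e_{12}.
cos(2 \pi) = 1 and sin(2 \pi) = 0, so R^4 = 1. The total rotation 4*pi is 2 full turns, so every vector returns to itself, yet the rotor is +1, back on the identity sheet (an even number of 2*pi turns).
Answer: 1


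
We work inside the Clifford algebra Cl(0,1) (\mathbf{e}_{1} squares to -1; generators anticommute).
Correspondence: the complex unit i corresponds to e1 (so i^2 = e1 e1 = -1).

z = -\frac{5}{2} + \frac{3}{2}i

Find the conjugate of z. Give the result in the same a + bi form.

In blades: z = -\frac{5}{2} + \frac{3}{2} e_{1}.
Conjugation here is Clifford conjugation: the scalar is fixed and the grade-1 and grade-2 blades all flip sign, giving -\frac{5}{2} - \frac{3}{2} e_{1}; translating back:
Answer: -\frac{5}{2} - \frac{3}{2}i


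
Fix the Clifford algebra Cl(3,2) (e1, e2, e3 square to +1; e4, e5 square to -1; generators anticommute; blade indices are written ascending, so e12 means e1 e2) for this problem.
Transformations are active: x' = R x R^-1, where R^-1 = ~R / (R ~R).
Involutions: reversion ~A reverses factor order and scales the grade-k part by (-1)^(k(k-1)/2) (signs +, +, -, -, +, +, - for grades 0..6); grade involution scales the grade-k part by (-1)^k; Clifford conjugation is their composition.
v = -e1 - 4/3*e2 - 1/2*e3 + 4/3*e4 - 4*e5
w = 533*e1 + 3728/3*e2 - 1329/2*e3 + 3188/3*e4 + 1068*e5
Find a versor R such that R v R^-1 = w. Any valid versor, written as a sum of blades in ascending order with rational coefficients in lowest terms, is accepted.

Construction: equal norms (both -59/4) license R = v + w = 532*e1 + 3724/3*e2 - 665*e3 + 1064*e4 + 1064*e5 — nothing changes along that direction, while (v - w)/2 changes sign, so v maps onto w.
Answer: 532*e1 + 3724/3*e2 - 665*e3 + 1064*e4 + 1064*e5


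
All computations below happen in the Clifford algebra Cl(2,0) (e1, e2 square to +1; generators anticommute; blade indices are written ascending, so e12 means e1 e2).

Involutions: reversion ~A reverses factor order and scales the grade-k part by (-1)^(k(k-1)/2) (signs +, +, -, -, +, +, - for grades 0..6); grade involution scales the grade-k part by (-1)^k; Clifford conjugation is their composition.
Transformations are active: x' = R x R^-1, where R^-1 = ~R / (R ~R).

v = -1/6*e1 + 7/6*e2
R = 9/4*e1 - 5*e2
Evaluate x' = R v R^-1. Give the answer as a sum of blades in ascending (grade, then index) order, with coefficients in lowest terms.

~R = 9/4*e1 - 5*e2, and R ~R = 481/16, so R^-1 = ~R / (481/16).
R v = -149/24 + 43/24*e12
Answer: -2201/2886*e1 + 2593/2886*e2


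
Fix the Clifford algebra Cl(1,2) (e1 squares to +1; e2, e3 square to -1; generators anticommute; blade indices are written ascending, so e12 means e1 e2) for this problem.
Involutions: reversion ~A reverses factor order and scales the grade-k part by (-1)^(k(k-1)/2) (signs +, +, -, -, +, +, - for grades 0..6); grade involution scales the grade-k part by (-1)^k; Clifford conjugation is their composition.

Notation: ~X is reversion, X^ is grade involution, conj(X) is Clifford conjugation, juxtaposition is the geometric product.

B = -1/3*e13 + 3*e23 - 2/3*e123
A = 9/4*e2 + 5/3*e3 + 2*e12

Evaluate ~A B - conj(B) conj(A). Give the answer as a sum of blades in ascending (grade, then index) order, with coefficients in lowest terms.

first term: -5/9*e1 + 5*e2 - 65/12*e3 + 10/9*e12 + 9/2*e13 - 2/3*e23 + 3/4*e123
second term: 5/9*e1 - 5*e2 + 97/12*e3 - 10/9*e12 + 15/2*e13 - 2/3*e23 + 3/4*e123
Answer: -10/9*e1 + 10*e2 - 27/2*e3 + 20/9*e12 - 3*e13


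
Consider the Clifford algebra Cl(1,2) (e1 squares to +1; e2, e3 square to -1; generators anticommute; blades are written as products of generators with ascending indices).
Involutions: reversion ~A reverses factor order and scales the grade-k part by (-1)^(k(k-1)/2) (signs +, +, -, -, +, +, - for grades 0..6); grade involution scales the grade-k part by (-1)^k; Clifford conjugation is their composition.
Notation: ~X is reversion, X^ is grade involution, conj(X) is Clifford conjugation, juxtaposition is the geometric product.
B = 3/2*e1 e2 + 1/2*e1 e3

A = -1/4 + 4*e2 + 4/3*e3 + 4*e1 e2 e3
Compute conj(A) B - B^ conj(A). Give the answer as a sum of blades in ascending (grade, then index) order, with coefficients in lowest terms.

first term: -20/3*e1 - 2*e2 + 6*e3 - 3/8*e1 e2 - 1/8*e1 e3
second term: 20/3*e1 - 2*e2 + 6*e3 - 3/8*e1 e2 - 1/8*e1 e3
Answer: -40/3*e1


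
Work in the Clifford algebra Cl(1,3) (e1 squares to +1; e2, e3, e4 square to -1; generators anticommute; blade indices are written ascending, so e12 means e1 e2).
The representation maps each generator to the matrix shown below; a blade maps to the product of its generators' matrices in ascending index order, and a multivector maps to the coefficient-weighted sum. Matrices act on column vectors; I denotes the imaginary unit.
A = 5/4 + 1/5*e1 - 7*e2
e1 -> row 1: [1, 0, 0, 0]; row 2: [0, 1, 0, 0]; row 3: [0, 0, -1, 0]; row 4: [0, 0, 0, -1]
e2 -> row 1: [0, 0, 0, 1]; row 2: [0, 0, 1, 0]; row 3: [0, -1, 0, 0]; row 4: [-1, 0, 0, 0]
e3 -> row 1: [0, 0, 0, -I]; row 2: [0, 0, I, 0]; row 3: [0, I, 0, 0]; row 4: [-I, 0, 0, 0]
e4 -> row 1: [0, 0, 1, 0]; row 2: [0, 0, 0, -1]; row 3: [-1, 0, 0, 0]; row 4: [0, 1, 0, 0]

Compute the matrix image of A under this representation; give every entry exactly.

M = (5/4)*1 + (1/5)*rho(e1) + (-7)*rho(e2), summed entrywise (1 is the identity matrix):
Answer: row 1: [29/20, 0, 0, -7]; row 2: [0, 29/20, -7, 0]; row 3: [0, 7, 21/20, 0]; row 4: [7, 0, 0, 21/20]


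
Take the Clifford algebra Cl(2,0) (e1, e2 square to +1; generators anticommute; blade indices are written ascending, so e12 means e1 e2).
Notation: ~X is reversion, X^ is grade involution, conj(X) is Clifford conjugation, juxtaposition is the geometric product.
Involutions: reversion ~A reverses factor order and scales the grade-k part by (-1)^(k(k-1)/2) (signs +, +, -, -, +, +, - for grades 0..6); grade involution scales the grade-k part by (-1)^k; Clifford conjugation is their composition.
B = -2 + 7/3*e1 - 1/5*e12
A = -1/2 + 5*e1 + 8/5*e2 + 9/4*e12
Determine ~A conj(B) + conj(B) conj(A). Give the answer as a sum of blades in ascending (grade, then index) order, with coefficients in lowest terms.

first term: -613/60 - 1373/150*e1 - 149/20*e2 + 122/15*e12
second term: 787/60 + 1627/150*e1 + 189/20*e2 + 122/15*e12
Answer: 29/10 + 127/75*e1 + 2*e2 + 244/15*e12


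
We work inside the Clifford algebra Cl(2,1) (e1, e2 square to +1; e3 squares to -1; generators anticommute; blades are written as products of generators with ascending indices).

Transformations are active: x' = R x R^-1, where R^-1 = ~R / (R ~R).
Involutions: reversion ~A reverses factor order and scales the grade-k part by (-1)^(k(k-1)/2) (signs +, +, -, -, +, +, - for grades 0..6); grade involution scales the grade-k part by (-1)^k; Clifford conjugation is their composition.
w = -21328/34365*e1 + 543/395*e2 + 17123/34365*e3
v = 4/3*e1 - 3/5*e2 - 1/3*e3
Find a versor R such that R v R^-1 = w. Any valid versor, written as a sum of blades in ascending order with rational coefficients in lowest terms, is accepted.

Take R = v + w = 8164/11455*e1 + 306/395*e2 + 5668/34365*e3. Because q(v) = q(w) = 152/75, conjugation by R sends v exactly to w.
Answer: 8164/11455*e1 + 306/395*e2 + 5668/34365*e3


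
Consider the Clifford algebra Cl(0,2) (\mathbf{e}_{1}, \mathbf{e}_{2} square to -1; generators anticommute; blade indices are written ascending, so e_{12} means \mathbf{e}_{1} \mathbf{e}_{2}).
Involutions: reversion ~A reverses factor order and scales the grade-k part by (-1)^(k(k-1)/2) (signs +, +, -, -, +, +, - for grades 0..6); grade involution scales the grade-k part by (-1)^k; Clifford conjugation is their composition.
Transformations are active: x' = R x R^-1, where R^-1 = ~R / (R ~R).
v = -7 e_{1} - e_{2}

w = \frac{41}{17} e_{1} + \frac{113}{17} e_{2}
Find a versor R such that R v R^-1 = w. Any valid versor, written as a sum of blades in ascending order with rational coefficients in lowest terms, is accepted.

Since q(v) = q(w) = -50, the sum R = v + w = -\frac{78}{17} e_{1} + \frac{96}{17} e_{2} does the job whenever invertible.
Answer: -\frac{78}{17} e_{1} + \frac{96}{17} e_{2}


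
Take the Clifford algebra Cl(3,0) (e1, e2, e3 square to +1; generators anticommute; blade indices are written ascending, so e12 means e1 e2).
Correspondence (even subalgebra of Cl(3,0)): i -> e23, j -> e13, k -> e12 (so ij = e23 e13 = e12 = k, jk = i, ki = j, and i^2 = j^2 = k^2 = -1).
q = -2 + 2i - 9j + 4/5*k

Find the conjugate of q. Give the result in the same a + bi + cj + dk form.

In blades: q = -2 + 4/5*e12 - 9*e13 + 2*e23.
Quaternion conjugation is reversion on the even subalgebra: the scalar is fixed and every grade-2 blade flips sign, giving -2 - 4/5*e12 + 9*e13 - 2*e23; translating back:
Answer: -2 - 2i + 9j - 4/5*k


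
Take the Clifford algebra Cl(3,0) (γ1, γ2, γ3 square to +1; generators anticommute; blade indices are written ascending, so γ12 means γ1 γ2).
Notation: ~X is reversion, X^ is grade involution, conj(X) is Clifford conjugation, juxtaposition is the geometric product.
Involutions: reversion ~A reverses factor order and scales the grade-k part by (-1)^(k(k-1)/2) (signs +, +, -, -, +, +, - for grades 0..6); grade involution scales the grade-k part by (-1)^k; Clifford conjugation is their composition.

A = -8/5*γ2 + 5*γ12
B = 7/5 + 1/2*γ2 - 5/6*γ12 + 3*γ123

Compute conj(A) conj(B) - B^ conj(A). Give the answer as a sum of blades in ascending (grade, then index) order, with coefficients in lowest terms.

first term: 101/30 + 7/6*γ1 + 56/25*γ2 + 15*γ3 - 7*γ12 - 24/5*γ13
second term: -149/30 - 23/6*γ1 + 56/25*γ2 - 15*γ3 - 7*γ12 + 24/5*γ13
Answer: 25/3 + 5*γ1 + 30*γ3 - 48/5*γ13


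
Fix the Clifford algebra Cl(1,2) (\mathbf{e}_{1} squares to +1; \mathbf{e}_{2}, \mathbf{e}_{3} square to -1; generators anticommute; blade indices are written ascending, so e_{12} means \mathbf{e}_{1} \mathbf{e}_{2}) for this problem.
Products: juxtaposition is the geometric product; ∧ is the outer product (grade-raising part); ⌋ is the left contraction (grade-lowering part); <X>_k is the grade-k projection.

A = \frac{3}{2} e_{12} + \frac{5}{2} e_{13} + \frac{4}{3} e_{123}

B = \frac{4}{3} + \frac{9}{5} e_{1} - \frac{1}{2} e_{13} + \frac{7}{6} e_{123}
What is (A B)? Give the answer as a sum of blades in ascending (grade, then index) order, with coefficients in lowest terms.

step 1: -\frac{101}{36} - \frac{99}{20} e_{2} - \frac{11}{4} e_{3} + 2 e_{12} + \frac{10}{3} e_{13} + \frac{63}{20} e_{23} + \frac{16}{9} e_{123}
Answer: -\frac{101}{36} - \frac{99}{20} e_{2} - \frac{11}{4} e_{3} + 2 e_{12} + \frac{10}{3} e_{13} + \frac{63}{20} e_{23} + \frac{16}{9} e_{123}


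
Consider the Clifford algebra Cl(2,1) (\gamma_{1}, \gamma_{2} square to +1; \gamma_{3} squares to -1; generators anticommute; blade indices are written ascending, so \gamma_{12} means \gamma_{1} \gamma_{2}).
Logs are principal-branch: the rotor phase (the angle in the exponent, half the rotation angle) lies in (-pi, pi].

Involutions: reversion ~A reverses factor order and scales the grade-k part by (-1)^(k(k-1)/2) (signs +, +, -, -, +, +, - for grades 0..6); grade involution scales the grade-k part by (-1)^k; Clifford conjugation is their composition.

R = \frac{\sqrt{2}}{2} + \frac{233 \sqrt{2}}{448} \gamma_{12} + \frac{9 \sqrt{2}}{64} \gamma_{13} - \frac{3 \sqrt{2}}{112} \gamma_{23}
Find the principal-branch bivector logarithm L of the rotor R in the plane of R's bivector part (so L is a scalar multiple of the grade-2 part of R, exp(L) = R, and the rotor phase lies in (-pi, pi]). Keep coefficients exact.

The scalar part of R is \frac{\sqrt{2}}{2}, and that scalar determines the rotor phase on the principal branch; recovering the unit plane as bivector-part over sine of the phase gives L = phase * plane.
Concretely: cos(phase) = \frac{\sqrt{2}}{2} gives phase = ±\frac{\pi}{4}, and since phase/sin(phase) is even the sign is immaterial: L = (phase/sin(phase)) * <R>_2 = (\frac{\sqrt{2} \pi}{4}) * <R>_2.
Answer: \frac{233 \pi}{896} \gamma_{12} + \frac{9 \pi}{128} \gamma_{13} - \frac{3 \pi}{224} \gamma_{23}


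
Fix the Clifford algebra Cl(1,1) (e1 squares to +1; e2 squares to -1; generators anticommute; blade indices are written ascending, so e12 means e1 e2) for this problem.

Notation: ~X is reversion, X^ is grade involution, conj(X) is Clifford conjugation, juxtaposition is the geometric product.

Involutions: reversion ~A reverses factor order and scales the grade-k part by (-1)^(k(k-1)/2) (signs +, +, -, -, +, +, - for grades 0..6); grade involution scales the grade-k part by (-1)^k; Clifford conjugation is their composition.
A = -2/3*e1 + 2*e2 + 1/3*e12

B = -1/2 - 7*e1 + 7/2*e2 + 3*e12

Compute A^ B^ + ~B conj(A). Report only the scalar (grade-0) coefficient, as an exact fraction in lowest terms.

first term: -4/3 - 31/6*e1 + 2/3*e2 + 23/2*e12
second term: 10/3 - 15/2*e1 + 16/3*e2 + 71/6*e12
Answer: 2


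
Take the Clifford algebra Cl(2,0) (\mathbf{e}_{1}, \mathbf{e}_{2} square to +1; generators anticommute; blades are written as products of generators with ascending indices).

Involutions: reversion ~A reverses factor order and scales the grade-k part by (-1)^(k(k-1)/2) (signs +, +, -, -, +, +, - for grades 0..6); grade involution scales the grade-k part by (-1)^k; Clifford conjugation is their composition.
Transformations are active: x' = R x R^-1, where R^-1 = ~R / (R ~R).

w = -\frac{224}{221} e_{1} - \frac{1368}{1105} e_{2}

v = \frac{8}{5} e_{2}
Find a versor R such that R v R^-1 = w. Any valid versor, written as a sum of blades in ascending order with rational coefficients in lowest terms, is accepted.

Key observation: q(v) = q(w) = \frac{64}{25} (sandwiches preserve the norm), so R = v + w = -\frac{224}{221} e_{1} + \frac{80}{221} e_{2} works whenever it is invertible — the component of v along it is kept and (v - w)/2 reverses, sending v to w.
Answer: -\frac{224}{221} e_{1} + \frac{80}{221} e_{2}


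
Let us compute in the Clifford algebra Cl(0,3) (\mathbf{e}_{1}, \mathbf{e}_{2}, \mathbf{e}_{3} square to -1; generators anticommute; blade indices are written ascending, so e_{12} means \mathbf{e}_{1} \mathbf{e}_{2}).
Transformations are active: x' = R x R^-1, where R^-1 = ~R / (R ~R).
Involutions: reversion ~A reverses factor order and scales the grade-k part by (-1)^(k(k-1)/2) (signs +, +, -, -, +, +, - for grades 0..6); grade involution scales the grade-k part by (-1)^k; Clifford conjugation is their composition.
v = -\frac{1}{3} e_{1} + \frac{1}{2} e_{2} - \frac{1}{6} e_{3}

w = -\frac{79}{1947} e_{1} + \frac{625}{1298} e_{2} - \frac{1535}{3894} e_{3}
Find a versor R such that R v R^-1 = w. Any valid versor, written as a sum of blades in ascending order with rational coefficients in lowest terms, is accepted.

Here q(v) = q(w) = -\frac{7}{18}; the classical choice R = v + w = -\frac{728}{1947} e_{1} + \frac{637}{649} e_{2} - \frac{364}{649} e_{3} then realises v -> w under the sandwich.
Answer: -\frac{728}{1947} e_{1} + \frac{637}{649} e_{2} - \frac{364}{649} e_{3}


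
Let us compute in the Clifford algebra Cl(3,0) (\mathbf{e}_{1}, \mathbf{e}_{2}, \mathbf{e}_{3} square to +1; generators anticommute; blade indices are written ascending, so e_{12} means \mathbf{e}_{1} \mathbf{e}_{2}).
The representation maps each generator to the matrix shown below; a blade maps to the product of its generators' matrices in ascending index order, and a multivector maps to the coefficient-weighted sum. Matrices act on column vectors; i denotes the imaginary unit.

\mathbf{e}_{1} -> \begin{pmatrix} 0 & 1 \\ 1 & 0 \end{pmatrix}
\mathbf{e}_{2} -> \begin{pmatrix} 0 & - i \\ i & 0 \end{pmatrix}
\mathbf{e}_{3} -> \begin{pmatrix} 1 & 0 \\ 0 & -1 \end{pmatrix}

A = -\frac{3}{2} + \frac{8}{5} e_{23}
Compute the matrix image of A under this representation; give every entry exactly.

Bivector images (products of the table entries): rho(e_{23}) = rho(\mathbf{e}_{2})rho(\mathbf{e}_{3}) = \begin{pmatrix} 0 & i \\ i & 0 \end{pmatrix}.
M = (-\frac{3}{2})*1 + (\frac{8}{5})*rho(e_{23}), summed entrywise (1 is the identity matrix):
Answer: \begin{pmatrix} - \frac{3}{2} & \frac{8 i}{5} \\ \frac{8 i}{5} & - \frac{3}{2} \end{pmatrix}


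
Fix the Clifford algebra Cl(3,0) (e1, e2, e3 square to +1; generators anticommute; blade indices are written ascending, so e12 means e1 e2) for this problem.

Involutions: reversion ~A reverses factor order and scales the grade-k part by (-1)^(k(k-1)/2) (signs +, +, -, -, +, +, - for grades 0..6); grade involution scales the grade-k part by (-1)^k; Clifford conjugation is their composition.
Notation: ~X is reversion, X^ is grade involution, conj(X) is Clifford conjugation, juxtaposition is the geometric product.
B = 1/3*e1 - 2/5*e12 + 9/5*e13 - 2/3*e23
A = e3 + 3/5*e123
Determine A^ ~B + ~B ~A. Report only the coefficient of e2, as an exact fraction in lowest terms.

first term: -7/5*e1 + 131/75*e2 + 6/25*e3 + 1/3*e13 - 1/5*e23 - 2/5*e123
second term: -7/5*e1 + 131/75*e2 + 6/25*e3 + 1/3*e13 - 1/5*e23 + 2/5*e123
Answer: 262/75
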